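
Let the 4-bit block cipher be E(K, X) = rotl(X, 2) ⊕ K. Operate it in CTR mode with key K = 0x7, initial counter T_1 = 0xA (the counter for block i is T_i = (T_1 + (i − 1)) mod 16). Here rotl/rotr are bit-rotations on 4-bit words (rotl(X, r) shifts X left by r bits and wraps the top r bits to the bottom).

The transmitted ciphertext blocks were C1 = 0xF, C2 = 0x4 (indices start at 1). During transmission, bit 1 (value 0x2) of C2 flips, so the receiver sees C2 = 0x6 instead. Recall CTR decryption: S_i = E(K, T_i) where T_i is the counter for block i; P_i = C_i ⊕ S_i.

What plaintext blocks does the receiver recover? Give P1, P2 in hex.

P1 = 0x2, P2 = 0xF

Only C2 changed, to 0x6. In CTR, a change in C_i flips the same bit in P_i only; the keystream is unaffected. Decrypting the received ciphertext:
P1: T = 0xA, S = E(K, T) = 0xD; 0xF ⊕ 0xD = 0x2.
P2: T = 0xB, S = E(K, T) = 0x9; 0x6 ⊕ 0x9 = 0xF.
Blocks that differ from the original plaintext: P2.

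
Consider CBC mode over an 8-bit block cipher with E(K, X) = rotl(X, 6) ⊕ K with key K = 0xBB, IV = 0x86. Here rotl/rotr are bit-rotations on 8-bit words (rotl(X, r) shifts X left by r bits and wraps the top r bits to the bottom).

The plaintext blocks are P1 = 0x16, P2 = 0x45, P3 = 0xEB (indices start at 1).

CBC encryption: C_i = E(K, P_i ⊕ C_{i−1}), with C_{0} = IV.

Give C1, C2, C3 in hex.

C1 = 0x9F, C2 = 0x0D, C3 = 0x02

C1: P1 ⊕ 0x86 = 0x90; E(K, 0x90) = 0x9F.
C2: P2 ⊕ 0x9F = 0xDA; E(K, 0xDA) = 0x0D.
C3: P3 ⊕ 0x0D = 0xE6; E(K, 0xE6) = 0x02.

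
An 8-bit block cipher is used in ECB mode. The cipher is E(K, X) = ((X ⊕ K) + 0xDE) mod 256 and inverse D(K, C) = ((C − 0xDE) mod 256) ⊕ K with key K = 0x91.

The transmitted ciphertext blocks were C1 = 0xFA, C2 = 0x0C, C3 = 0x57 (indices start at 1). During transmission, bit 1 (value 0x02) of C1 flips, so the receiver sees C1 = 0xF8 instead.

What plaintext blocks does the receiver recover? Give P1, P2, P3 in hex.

P1 = 0x8B, P2 = 0xBF, P3 = 0xE8

ECB decryption: P_i = D(K, C_i).
Only C1 changed, to 0xF8. In ECB, a change in C_i affects only P_i. Decrypting the received ciphertext:
P1: D(K, 0xF8) = 0x8B.
P2: D(K, 0x0C) = 0xBF.
P3: D(K, 0x57) = 0xE8.
Blocks that differ from the original plaintext: P1.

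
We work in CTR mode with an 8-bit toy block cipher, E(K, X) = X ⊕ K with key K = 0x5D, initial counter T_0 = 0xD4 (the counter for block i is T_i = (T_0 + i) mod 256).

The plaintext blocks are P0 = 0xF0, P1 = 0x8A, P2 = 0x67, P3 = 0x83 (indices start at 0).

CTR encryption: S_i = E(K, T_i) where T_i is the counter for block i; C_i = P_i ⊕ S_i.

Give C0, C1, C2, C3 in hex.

C0: T = 0xD4, S = E(K, T) = 0x89; 0xF0 ⊕ 0x89 = 0x79.
C1: T = 0xD5, S = E(K, T) = 0x88; 0x8A ⊕ 0x88 = 0x02.
C2: T = 0xD6, S = E(K, T) = 0x8B; 0x67 ⊕ 0x8B = 0xEC.
C3: T = 0xD7, S = E(K, T) = 0x8A; 0x83 ⊕ 0x8A = 0x09.

C0 = 0x79, C1 = 0x02, C2 = 0xEC, C3 = 0x09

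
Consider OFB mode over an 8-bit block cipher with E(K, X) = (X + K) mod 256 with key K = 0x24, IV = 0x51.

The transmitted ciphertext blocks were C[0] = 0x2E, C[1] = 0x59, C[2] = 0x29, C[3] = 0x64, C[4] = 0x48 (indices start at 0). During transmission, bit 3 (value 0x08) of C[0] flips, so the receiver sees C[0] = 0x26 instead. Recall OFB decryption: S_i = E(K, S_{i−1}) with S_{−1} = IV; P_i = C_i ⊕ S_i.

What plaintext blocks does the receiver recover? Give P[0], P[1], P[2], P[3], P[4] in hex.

P[0] = 0x53, P[1] = 0xC0, P[2] = 0x94, P[3] = 0x85, P[4] = 0x4D

Only C[0] changed, to 0x26. In OFB, a change in C_i flips the same bit in P_i only; the keystream is unaffected. Decrypting the received ciphertext:
P[0]: S = E(K, 0x51) = 0x75; 0x26 ⊕ 0x75 = 0x53.
P[1]: S = E(K, 0x75) = 0x99; 0x59 ⊕ 0x99 = 0xC0.
P[2]: S = E(K, 0x99) = 0xBD; 0x29 ⊕ 0xBD = 0x94.
P[3]: S = E(K, 0xBD) = 0xE1; 0x64 ⊕ 0xE1 = 0x85.
P[4]: S = E(K, 0xE1) = 0x05; 0x48 ⊕ 0x05 = 0x4D.
Blocks that differ from the original plaintext: P[0].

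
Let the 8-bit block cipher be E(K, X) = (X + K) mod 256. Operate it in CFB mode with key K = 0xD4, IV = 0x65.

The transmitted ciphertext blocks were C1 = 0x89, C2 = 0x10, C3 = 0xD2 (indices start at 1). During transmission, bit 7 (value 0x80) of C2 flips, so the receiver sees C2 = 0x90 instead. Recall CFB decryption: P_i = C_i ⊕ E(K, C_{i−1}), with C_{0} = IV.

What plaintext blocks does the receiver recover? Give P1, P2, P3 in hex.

Only C2 changed, to 0x90. In CFB, a change in C_i flips the same bit in P_i and garbles P_{i+1}. Decrypting the received ciphertext:
P1: E(K, 0x65) = 0x39; 0x89 ⊕ 0x39 = 0xB0.
P2: E(K, 0x89) = 0x5D; 0x90 ⊕ 0x5D = 0xCD.
P3: E(K, 0x90) = 0x64; 0xD2 ⊕ 0x64 = 0xB6.
Blocks that differ from the original plaintext: P2, P3.

P1 = 0xB0, P2 = 0xCD, P3 = 0xB6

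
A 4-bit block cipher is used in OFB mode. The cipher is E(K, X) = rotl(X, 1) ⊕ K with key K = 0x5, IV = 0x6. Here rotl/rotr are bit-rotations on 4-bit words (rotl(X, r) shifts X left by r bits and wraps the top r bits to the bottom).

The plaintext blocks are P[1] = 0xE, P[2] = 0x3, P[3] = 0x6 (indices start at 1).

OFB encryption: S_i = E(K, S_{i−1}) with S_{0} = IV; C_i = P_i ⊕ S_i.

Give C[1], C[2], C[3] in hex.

C[1] = 0x7, C[2] = 0x5, C[3] = 0xF

C[1]: S = E(K, 0x6) = 0x9; 0xE ⊕ 0x9 = 0x7.
C[2]: S = E(K, 0x9) = 0x6; 0x3 ⊕ 0x6 = 0x5.
C[3]: S = E(K, 0x6) = 0x9; 0x6 ⊕ 0x9 = 0xF.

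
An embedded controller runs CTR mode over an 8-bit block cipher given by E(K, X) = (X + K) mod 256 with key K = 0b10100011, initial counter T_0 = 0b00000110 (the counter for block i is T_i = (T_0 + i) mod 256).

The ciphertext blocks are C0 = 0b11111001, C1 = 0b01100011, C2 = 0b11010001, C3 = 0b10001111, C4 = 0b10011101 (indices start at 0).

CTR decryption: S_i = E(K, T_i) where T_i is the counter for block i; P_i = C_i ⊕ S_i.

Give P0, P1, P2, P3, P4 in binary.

P0: T = 0b00000110, S = E(K, T) = 0b10101001; 0b11111001 ⊕ 0b10101001 = 0b01010000.
P1: T = 0b00000111, S = E(K, T) = 0b10101010; 0b01100011 ⊕ 0b10101010 = 0b11001001.
P2: T = 0b00001000, S = E(K, T) = 0b10101011; 0b11010001 ⊕ 0b10101011 = 0b01111010.
P3: T = 0b00001001, S = E(K, T) = 0b10101100; 0b10001111 ⊕ 0b10101100 = 0b00100011.
P4: T = 0b00001010, S = E(K, T) = 0b10101101; 0b10011101 ⊕ 0b10101101 = 0b00110000.

P0 = 0b01010000, P1 = 0b11001001, P2 = 0b01111010, P3 = 0b00100011, P4 = 0b00110000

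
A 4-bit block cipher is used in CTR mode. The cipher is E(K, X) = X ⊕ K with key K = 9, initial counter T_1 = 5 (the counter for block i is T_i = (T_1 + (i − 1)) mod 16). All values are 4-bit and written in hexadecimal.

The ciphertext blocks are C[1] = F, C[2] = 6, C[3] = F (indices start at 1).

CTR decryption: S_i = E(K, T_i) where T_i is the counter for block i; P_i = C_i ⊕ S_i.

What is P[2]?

P[2]: T = 6, S = E(K, T) = F; 6 ⊕ F = 9.

P[2] = 9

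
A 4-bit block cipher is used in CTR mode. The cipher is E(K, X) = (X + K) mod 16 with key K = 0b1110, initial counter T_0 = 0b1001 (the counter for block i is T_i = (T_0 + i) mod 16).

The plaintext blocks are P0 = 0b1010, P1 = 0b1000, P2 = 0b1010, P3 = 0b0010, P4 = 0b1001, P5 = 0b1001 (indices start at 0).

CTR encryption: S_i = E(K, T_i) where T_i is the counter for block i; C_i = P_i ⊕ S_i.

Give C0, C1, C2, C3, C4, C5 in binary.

C0 = 0b1101, C1 = 0b0000, C2 = 0b0011, C3 = 0b1000, C4 = 0b0010, C5 = 0b0101

C0: T = 0b1001, S = E(K, T) = 0b0111; 0b1010 ⊕ 0b0111 = 0b1101.
C1: T = 0b1010, S = E(K, T) = 0b1000; 0b1000 ⊕ 0b1000 = 0b0000.
C2: T = 0b1011, S = E(K, T) = 0b1001; 0b1010 ⊕ 0b1001 = 0b0011.
C3: T = 0b1100, S = E(K, T) = 0b1010; 0b0010 ⊕ 0b1010 = 0b1000.
C4: T = 0b1101, S = E(K, T) = 0b1011; 0b1001 ⊕ 0b1011 = 0b0010.
C5: T = 0b1110, S = E(K, T) = 0b1100; 0b1001 ⊕ 0b1100 = 0b0101.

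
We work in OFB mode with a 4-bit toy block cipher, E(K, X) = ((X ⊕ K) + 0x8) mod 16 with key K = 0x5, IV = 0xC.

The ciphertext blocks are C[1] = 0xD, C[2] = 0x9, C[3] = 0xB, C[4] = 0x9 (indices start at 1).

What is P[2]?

P[2] = 0x5

OFB decryption: S_i = E(K, S_{i−1}) with S_{0} = IV; P_i = C_i ⊕ S_i.
P[1]: S = E(K, 0xC) = 0x1; 0xD ⊕ 0x1 = 0xC.
P[2]: S = E(K, 0x1) = 0xC; 0x9 ⊕ 0xC = 0x5.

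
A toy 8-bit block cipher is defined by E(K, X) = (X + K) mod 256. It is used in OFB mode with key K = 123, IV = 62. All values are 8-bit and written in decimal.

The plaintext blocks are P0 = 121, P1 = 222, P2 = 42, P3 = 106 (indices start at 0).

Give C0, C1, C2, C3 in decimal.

C0 = 192, C1 = 234, C2 = 133, C3 = 64

OFB encryption: S_i = E(K, S_{i−1}) with S_{−1} = IV; C_i = P_i ⊕ S_i.
C0: S = E(K, 62) = 185; 121 ⊕ 185 = 192.
C1: S = E(K, 185) = 52; 222 ⊕ 52 = 234.
C2: S = E(K, 52) = 175; 42 ⊕ 175 = 133.
C3: S = E(K, 175) = 42; 106 ⊕ 42 = 64.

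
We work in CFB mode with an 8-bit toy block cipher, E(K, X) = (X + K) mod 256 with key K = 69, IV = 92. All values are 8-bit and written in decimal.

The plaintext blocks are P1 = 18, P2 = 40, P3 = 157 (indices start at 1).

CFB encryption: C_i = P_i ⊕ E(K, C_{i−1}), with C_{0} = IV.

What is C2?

C1: E(K, 92) = 161; 18 ⊕ 161 = 179.
C2: E(K, 179) = 248; 40 ⊕ 248 = 208.

C2 = 208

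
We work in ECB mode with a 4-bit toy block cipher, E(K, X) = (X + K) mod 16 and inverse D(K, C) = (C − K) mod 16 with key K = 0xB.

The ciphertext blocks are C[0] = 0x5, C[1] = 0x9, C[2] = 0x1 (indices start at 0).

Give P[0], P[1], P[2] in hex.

ECB decryption: P_i = D(K, C_i).
P[0]: D(K, 0x5) = 0xA.
P[1]: D(K, 0x9) = 0xE.
P[2]: D(K, 0x1) = 0x6.

P[0] = 0xA, P[1] = 0xE, P[2] = 0x6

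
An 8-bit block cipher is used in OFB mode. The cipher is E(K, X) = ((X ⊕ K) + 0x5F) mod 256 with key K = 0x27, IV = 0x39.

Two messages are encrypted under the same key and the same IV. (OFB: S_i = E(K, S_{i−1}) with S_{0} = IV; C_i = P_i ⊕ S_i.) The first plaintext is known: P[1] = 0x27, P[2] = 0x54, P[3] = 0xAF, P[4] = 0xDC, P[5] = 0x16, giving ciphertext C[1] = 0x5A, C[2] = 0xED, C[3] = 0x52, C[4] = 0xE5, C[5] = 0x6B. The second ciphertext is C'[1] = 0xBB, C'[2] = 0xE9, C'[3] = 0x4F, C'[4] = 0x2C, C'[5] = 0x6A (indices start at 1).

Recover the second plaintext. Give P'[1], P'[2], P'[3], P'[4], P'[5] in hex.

In OFB with a reused IV, both messages share the same keystream S_i, so C_i ⊕ C'_i = P_i ⊕ P'_i and thus P'_i = P_i ⊕ C_i ⊕ C'_i.
P'[1]: 0x27 ⊕ 0x5A ⊕ 0xBB = 0xC6.
P'[2]: 0x54 ⊕ 0xED ⊕ 0xE9 = 0x50.
P'[3]: 0xAF ⊕ 0x52 ⊕ 0x4F = 0xB2.
P'[4]: 0xDC ⊕ 0xE5 ⊕ 0x2C = 0x15.
P'[5]: 0x16 ⊕ 0x6B ⊕ 0x6A = 0x17.

P'[1] = 0xC6, P'[2] = 0x50, P'[3] = 0xB2, P'[4] = 0x15, P'[5] = 0x17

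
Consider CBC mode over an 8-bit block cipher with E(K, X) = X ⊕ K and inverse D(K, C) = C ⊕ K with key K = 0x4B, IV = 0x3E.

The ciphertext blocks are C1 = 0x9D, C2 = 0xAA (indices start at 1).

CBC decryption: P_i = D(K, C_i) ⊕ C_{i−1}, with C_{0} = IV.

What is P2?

P2 = 0x7C

P2: D(K, 0xAA) = 0xE1; 0xE1 ⊕ 0x9D = 0x7C.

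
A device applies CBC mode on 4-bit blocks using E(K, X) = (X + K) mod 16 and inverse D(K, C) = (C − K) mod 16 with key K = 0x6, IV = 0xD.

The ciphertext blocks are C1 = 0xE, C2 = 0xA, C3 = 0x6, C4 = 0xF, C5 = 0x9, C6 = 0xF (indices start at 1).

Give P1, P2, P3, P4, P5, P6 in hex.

P1 = 0x5, P2 = 0xA, P3 = 0xA, P4 = 0xF, P5 = 0xC, P6 = 0x0

CBC decryption: P_i = D(K, C_i) ⊕ C_{i−1}, with C_{0} = IV.
P1: D(K, 0xE) = 0x8; 0x8 ⊕ 0xD = 0x5.
P2: D(K, 0xA) = 0x4; 0x4 ⊕ 0xE = 0xA.
P3: D(K, 0x6) = 0x0; 0x0 ⊕ 0xA = 0xA.
P4: D(K, 0xF) = 0x9; 0x9 ⊕ 0x6 = 0xF.
P5: D(K, 0x9) = 0x3; 0x3 ⊕ 0xF = 0xC.
P6: D(K, 0xF) = 0x9; 0x9 ⊕ 0x9 = 0x0.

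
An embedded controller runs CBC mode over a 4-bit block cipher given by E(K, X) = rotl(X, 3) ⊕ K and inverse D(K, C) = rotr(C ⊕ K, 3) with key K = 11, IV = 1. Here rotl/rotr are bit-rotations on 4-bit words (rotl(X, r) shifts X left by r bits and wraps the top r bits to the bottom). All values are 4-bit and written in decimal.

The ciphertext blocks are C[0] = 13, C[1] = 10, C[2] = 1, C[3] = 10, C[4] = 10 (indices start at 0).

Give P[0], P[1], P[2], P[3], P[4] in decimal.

P[0] = 13, P[1] = 15, P[2] = 15, P[3] = 3, P[4] = 8

CBC decryption: P_i = D(K, C_i) ⊕ C_{i−1}, with C_{−1} = IV.
P[0]: D(K, 13) = 12; 12 ⊕ 1 = 13.
P[1]: D(K, 10) = 2; 2 ⊕ 13 = 15.
P[2]: D(K, 1) = 5; 5 ⊕ 10 = 15.
P[3]: D(K, 10) = 2; 2 ⊕ 1 = 3.
P[4]: D(K, 10) = 2; 2 ⊕ 10 = 8.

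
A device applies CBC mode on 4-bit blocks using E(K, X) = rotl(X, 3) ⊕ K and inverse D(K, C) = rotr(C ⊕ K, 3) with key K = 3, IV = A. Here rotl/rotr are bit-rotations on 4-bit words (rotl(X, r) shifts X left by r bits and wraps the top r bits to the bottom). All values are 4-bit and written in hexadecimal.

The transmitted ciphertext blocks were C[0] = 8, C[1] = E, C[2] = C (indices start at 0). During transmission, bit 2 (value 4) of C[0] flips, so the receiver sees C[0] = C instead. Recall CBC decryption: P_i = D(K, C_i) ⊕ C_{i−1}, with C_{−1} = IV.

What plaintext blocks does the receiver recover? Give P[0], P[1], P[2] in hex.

P[0] = 5, P[1] = 7, P[2] = 1

Only C[0] changed, to C. In CBC, a change in C_i garbles P_i and flips the same bit in P_{i+1}. Decrypting the received ciphertext:
P[0]: D(K, C) = F; F ⊕ A = 5.
P[1]: D(K, E) = B; B ⊕ C = 7.
P[2]: D(K, C) = F; F ⊕ E = 1.
Blocks that differ from the original plaintext: P[0], P[1].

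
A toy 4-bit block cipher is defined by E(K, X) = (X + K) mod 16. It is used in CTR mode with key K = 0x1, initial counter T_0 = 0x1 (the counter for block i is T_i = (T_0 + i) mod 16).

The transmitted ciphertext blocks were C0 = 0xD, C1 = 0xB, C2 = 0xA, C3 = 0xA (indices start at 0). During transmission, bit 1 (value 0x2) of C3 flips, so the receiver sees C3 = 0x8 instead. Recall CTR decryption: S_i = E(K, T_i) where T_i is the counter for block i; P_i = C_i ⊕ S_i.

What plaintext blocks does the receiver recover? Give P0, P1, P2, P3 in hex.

Only C3 changed, to 0x8. In CTR, a change in C_i flips the same bit in P_i only; the keystream is unaffected. Decrypting the received ciphertext:
P0: T = 0x1, S = E(K, T) = 0x2; 0xD ⊕ 0x2 = 0xF.
P1: T = 0x2, S = E(K, T) = 0x3; 0xB ⊕ 0x3 = 0x8.
P2: T = 0x3, S = E(K, T) = 0x4; 0xA ⊕ 0x4 = 0xE.
P3: T = 0x4, S = E(K, T) = 0x5; 0x8 ⊕ 0x5 = 0xD.
Blocks that differ from the original plaintext: P3.

P0 = 0xF, P1 = 0x8, P2 = 0xE, P3 = 0xD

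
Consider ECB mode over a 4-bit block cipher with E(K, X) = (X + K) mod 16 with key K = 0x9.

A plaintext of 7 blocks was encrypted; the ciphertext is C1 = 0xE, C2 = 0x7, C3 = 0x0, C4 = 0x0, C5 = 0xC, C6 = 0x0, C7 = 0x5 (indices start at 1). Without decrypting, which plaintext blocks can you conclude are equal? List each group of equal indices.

P3 = P4 = P6

ECB encrypts each block independently with the same key, so equal ciphertext blocks imply equal plaintext blocks.
C3 = C4 = C6 = 0x0, so P3 = P4 = P6.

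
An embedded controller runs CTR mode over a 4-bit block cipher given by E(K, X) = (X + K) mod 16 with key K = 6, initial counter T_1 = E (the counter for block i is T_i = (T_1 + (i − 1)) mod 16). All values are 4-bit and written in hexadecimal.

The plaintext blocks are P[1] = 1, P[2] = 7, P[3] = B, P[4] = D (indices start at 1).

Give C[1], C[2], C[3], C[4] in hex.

CTR encryption: S_i = E(K, T_i) where T_i is the counter for block i; C_i = P_i ⊕ S_i.
C[1]: T = E, S = E(K, T) = 4; 1 ⊕ 4 = 5.
C[2]: T = F, S = E(K, T) = 5; 7 ⊕ 5 = 2.
C[3]: T = 0, S = E(K, T) = 6; B ⊕ 6 = D.
C[4]: T = 1, S = E(K, T) = 7; D ⊕ 7 = A.

C[1] = 5, C[2] = 2, C[3] = D, C[4] = A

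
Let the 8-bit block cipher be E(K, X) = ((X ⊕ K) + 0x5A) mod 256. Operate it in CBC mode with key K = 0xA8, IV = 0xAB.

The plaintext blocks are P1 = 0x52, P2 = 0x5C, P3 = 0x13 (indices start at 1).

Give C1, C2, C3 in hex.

C1 = 0xAB, C2 = 0xB9, C3 = 0x5C

CBC encryption: C_i = E(K, P_i ⊕ C_{i−1}), with C_{0} = IV.
C1: P1 ⊕ 0xAB = 0xF9; E(K, 0xF9) = 0xAB.
C2: P2 ⊕ 0xAB = 0xF7; E(K, 0xF7) = 0xB9.
C3: P3 ⊕ 0xB9 = 0xAA; E(K, 0xAA) = 0x5C.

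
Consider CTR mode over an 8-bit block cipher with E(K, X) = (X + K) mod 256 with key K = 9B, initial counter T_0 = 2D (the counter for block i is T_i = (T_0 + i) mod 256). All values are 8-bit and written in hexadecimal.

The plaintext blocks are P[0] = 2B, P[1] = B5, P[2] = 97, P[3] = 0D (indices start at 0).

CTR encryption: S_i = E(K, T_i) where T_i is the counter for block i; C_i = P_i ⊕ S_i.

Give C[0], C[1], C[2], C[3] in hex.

C[0]: T = 2D, S = E(K, T) = C8; 2B ⊕ C8 = E3.
C[1]: T = 2E, S = E(K, T) = C9; B5 ⊕ C9 = 7C.
C[2]: T = 2F, S = E(K, T) = CA; 97 ⊕ CA = 5D.
C[3]: T = 30, S = E(K, T) = CB; 0D ⊕ CB = C6.

C[0] = E3, C[1] = 7C, C[2] = 5D, C[3] = C6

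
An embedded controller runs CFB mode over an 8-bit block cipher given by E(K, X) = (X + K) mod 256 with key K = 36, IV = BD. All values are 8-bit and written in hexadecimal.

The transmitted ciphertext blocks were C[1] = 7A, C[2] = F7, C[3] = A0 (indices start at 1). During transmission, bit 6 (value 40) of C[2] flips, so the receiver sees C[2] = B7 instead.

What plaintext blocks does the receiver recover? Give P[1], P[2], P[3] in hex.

CFB decryption: P_i = C_i ⊕ E(K, C_{i−1}), with C_{0} = IV.
Only C[2] changed, to B7. In CFB, a change in C_i flips the same bit in P_i and garbles P_{i+1}. Decrypting the received ciphertext:
P[1]: E(K, BD) = F3; 7A ⊕ F3 = 89.
P[2]: E(K, 7A) = B0; B7 ⊕ B0 = 07.
P[3]: E(K, B7) = ED; A0 ⊕ ED = 4D.
Blocks that differ from the original plaintext: P[2], P[3].

P[1] = 89, P[2] = 07, P[3] = 4D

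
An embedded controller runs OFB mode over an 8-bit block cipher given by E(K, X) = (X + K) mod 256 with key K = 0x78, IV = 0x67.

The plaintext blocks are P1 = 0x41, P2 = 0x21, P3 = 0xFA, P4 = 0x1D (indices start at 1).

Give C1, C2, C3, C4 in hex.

OFB encryption: S_i = E(K, S_{i−1}) with S_{0} = IV; C_i = P_i ⊕ S_i.
C1: S = E(K, 0x67) = 0xDF; 0x41 ⊕ 0xDF = 0x9E.
C2: S = E(K, 0xDF) = 0x57; 0x21 ⊕ 0x57 = 0x76.
C3: S = E(K, 0x57) = 0xCF; 0xFA ⊕ 0xCF = 0x35.
C4: S = E(K, 0xCF) = 0x47; 0x1D ⊕ 0x47 = 0x5A.

C1 = 0x9E, C2 = 0x76, C3 = 0x35, C4 = 0x5A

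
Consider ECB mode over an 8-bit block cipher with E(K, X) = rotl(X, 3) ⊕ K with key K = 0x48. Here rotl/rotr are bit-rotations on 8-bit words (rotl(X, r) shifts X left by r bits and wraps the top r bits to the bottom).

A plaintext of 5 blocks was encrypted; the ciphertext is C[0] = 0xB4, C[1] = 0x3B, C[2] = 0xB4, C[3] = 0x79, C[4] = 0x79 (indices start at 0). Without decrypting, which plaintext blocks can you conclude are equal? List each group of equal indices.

ECB encrypts each block independently with the same key, so equal ciphertext blocks imply equal plaintext blocks.
C[0] = C[2] = 0xB4, so P[0] = P[2].
C[3] = C[4] = 0x79, so P[3] = P[4].

P[0] = P[2]; P[3] = P[4]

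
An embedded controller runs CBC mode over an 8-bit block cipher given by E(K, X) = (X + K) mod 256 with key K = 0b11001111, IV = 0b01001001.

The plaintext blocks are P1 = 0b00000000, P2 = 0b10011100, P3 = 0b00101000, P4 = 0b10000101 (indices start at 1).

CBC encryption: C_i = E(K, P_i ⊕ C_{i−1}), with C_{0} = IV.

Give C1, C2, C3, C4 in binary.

C1 = 0b00011000, C2 = 0b01010011, C3 = 0b01001010, C4 = 0b10011110

C1: P1 ⊕ 0b01001001 = 0b01001001; E(K, 0b01001001) = 0b00011000.
C2: P2 ⊕ 0b00011000 = 0b10000100; E(K, 0b10000100) = 0b01010011.
C3: P3 ⊕ 0b01010011 = 0b01111011; E(K, 0b01111011) = 0b01001010.
C4: P4 ⊕ 0b01001010 = 0b11001111; E(K, 0b11001111) = 0b10011110.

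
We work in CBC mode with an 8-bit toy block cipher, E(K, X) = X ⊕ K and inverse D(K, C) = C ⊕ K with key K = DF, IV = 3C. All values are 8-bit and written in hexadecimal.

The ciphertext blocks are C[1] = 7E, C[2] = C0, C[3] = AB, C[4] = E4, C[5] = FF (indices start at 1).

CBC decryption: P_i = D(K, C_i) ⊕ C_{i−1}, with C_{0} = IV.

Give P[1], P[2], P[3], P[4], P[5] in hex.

P[1]: D(K, 7E) = A1; A1 ⊕ 3C = 9D.
P[2]: D(K, C0) = 1F; 1F ⊕ 7E = 61.
P[3]: D(K, AB) = 74; 74 ⊕ C0 = B4.
P[4]: D(K, E4) = 3B; 3B ⊕ AB = 90.
P[5]: D(K, FF) = 20; 20 ⊕ E4 = C4.

P[1] = 9D, P[2] = 61, P[3] = B4, P[4] = 90, P[5] = C4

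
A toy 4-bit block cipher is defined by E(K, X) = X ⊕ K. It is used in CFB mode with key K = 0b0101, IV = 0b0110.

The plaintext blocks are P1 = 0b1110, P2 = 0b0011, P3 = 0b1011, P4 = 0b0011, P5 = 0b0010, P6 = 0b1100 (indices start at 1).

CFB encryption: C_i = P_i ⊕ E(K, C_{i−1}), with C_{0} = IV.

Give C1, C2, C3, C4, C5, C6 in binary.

C1 = 0b1101, C2 = 0b1011, C3 = 0b0101, C4 = 0b0011, C5 = 0b0100, C6 = 0b1101

C1: E(K, 0b0110) = 0b0011; 0b1110 ⊕ 0b0011 = 0b1101.
C2: E(K, 0b1101) = 0b1000; 0b0011 ⊕ 0b1000 = 0b1011.
C3: E(K, 0b1011) = 0b1110; 0b1011 ⊕ 0b1110 = 0b0101.
C4: E(K, 0b0101) = 0b0000; 0b0011 ⊕ 0b0000 = 0b0011.
C5: E(K, 0b0011) = 0b0110; 0b0010 ⊕ 0b0110 = 0b0100.
C6: E(K, 0b0100) = 0b0001; 0b1100 ⊕ 0b0001 = 0b1101.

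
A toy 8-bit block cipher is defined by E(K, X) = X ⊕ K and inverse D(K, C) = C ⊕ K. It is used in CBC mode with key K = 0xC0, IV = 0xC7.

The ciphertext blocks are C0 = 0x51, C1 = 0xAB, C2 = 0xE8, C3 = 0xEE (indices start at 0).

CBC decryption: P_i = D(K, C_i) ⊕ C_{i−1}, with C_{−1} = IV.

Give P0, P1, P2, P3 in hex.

P0 = 0x56, P1 = 0x3A, P2 = 0x83, P3 = 0xC6

P0: D(K, 0x51) = 0x91; 0x91 ⊕ 0xC7 = 0x56.
P1: D(K, 0xAB) = 0x6B; 0x6B ⊕ 0x51 = 0x3A.
P2: D(K, 0xE8) = 0x28; 0x28 ⊕ 0xAB = 0x83.
P3: D(K, 0xEE) = 0x2E; 0x2E ⊕ 0xE8 = 0xC6.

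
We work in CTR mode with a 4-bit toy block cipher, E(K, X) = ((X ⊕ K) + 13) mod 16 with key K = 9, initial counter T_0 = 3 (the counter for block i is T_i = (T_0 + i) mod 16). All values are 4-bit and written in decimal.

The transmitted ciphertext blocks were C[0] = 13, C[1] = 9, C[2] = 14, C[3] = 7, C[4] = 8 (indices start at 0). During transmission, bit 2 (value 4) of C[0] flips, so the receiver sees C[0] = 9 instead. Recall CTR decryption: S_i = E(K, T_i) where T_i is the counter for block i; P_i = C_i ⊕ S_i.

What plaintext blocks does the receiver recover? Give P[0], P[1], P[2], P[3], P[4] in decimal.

Only C[0] changed, to 9. In CTR, a change in C_i flips the same bit in P_i only; the keystream is unaffected. Decrypting the received ciphertext:
P[0]: T = 3, S = E(K, T) = 7; 9 ⊕ 7 = 14.
P[1]: T = 4, S = E(K, T) = 10; 9 ⊕ 10 = 3.
P[2]: T = 5, S = E(K, T) = 9; 14 ⊕ 9 = 7.
P[3]: T = 6, S = E(K, T) = 12; 7 ⊕ 12 = 11.
P[4]: T = 7, S = E(K, T) = 11; 8 ⊕ 11 = 3.
Blocks that differ from the original plaintext: P[0].

P[0] = 14, P[1] = 3, P[2] = 7, P[3] = 11, P[4] = 3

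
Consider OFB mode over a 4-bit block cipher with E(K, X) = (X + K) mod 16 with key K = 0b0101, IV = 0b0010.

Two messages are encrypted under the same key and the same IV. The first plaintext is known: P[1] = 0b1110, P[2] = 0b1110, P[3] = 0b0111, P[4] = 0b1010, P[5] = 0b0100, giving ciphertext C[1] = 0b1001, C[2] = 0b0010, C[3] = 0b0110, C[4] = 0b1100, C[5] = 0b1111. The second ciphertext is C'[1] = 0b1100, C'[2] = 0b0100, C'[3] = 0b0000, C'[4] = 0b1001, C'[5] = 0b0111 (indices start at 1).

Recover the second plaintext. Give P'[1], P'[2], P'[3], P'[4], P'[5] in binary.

In OFB with a reused IV, both messages share the same keystream S_i, so C_i ⊕ C'_i = P_i ⊕ P'_i and thus P'_i = P_i ⊕ C_i ⊕ C'_i.
P'[1]: 0b1110 ⊕ 0b1001 ⊕ 0b1100 = 0b1011.
P'[2]: 0b1110 ⊕ 0b0010 ⊕ 0b0100 = 0b1000.
P'[3]: 0b0111 ⊕ 0b0110 ⊕ 0b0000 = 0b0001.
P'[4]: 0b1010 ⊕ 0b1100 ⊕ 0b1001 = 0b1111.
P'[5]: 0b0100 ⊕ 0b1111 ⊕ 0b0111 = 0b1100.

P'[1] = 0b1011, P'[2] = 0b1000, P'[3] = 0b0001, P'[4] = 0b1111, P'[5] = 0b1100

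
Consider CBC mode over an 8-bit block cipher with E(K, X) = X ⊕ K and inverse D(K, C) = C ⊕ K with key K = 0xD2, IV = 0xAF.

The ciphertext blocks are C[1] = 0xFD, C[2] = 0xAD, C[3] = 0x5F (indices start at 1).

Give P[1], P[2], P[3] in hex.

P[1] = 0x80, P[2] = 0x82, P[3] = 0x20

CBC decryption: P_i = D(K, C_i) ⊕ C_{i−1}, with C_{0} = IV.
P[1]: D(K, 0xFD) = 0x2F; 0x2F ⊕ 0xAF = 0x80.
P[2]: D(K, 0xAD) = 0x7F; 0x7F ⊕ 0xFD = 0x82.
P[3]: D(K, 0x5F) = 0x8D; 0x8D ⊕ 0xAD = 0x20.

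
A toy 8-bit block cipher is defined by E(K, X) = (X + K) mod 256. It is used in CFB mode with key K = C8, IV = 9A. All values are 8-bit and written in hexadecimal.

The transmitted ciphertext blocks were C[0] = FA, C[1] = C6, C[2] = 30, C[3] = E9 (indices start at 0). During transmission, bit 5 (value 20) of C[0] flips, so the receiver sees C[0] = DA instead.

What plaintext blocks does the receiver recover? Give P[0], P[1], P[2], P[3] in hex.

P[0] = B8, P[1] = 64, P[2] = BE, P[3] = 11

CFB decryption: P_i = C_i ⊕ E(K, C_{i−1}), with C_{−1} = IV.
Only C[0] changed, to DA. In CFB, a change in C_i flips the same bit in P_i and garbles P_{i+1}. Decrypting the received ciphertext:
P[0]: E(K, 9A) = 62; DA ⊕ 62 = B8.
P[1]: E(K, DA) = A2; C6 ⊕ A2 = 64.
P[2]: E(K, C6) = 8E; 30 ⊕ 8E = BE.
P[3]: E(K, 30) = F8; E9 ⊕ F8 = 11.
Blocks that differ from the original plaintext: P[0], P[1].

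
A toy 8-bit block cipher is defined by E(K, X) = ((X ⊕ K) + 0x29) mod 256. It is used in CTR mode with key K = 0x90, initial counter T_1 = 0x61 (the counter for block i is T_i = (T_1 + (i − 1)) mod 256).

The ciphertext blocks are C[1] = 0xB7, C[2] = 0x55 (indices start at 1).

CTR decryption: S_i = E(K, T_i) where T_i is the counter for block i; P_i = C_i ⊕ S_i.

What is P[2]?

P[2] = 0x4E

P[2]: T = 0x62, S = E(K, T) = 0x1B; 0x55 ⊕ 0x1B = 0x4E.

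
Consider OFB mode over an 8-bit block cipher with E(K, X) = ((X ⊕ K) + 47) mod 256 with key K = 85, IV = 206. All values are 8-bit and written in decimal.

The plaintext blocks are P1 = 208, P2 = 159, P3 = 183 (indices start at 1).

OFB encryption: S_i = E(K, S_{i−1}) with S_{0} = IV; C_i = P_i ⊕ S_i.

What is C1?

C1: S = E(K, 206) = 202; 208 ⊕ 202 = 26.

C1 = 26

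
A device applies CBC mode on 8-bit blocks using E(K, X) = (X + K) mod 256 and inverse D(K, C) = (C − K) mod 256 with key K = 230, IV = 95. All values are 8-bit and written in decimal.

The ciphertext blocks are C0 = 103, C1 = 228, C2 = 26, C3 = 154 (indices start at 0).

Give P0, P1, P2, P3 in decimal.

P0 = 222, P1 = 153, P2 = 208, P3 = 174

CBC decryption: P_i = D(K, C_i) ⊕ C_{i−1}, with C_{−1} = IV.
P0: D(K, 103) = 129; 129 ⊕ 95 = 222.
P1: D(K, 228) = 254; 254 ⊕ 103 = 153.
P2: D(K, 26) = 52; 52 ⊕ 228 = 208.
P3: D(K, 154) = 180; 180 ⊕ 26 = 174.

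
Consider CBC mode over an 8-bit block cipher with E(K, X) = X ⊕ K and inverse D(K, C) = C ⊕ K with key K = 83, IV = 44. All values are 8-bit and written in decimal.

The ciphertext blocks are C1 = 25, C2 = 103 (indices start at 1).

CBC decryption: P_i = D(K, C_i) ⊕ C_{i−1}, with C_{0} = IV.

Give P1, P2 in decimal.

P1: D(K, 25) = 74; 74 ⊕ 44 = 102.
P2: D(K, 103) = 52; 52 ⊕ 25 = 45.

P1 = 102, P2 = 45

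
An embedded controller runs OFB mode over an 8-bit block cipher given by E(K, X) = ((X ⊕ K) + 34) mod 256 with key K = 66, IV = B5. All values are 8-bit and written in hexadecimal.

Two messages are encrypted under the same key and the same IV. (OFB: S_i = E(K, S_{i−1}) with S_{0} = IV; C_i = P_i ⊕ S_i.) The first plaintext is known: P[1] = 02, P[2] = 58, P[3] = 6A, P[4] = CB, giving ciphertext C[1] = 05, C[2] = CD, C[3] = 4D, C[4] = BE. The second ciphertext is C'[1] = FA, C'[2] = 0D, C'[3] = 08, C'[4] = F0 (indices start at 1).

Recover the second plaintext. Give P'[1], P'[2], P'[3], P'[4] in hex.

In OFB with a reused IV, both messages share the same keystream S_i, so C_i ⊕ C'_i = P_i ⊕ P'_i and thus P'_i = P_i ⊕ C_i ⊕ C'_i.
P'[1]: 02 ⊕ 05 ⊕ FA = FD.
P'[2]: 58 ⊕ CD ⊕ 0D = 98.
P'[3]: 6A ⊕ 4D ⊕ 08 = 2F.
P'[4]: CB ⊕ BE ⊕ F0 = 85.

P'[1] = FD, P'[2] = 98, P'[3] = 2F, P'[4] = 85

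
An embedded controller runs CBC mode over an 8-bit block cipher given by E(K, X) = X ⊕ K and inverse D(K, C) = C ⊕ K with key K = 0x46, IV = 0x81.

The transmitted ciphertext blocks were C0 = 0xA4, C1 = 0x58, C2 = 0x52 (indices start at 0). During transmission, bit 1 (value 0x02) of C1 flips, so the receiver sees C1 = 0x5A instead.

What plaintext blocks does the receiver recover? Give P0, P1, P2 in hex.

P0 = 0x63, P1 = 0xB8, P2 = 0x4E

CBC decryption: P_i = D(K, C_i) ⊕ C_{i−1}, with C_{−1} = IV.
Only C1 changed, to 0x5A. In CBC, a change in C_i garbles P_i and flips the same bit in P_{i+1}. Decrypting the received ciphertext:
P0: D(K, 0xA4) = 0xE2; 0xE2 ⊕ 0x81 = 0x63.
P1: D(K, 0x5A) = 0x1C; 0x1C ⊕ 0xA4 = 0xB8.
P2: D(K, 0x52) = 0x14; 0x14 ⊕ 0x5A = 0x4E.
Blocks that differ from the original plaintext: P1, P2.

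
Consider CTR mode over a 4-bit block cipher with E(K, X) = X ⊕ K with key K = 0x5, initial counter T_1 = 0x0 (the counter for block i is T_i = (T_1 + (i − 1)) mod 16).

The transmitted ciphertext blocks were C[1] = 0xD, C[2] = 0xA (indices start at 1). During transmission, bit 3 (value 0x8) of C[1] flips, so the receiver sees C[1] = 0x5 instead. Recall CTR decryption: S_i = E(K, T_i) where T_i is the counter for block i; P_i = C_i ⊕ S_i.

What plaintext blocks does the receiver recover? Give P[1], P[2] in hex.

P[1] = 0x0, P[2] = 0xE

Only C[1] changed, to 0x5. In CTR, a change in C_i flips the same bit in P_i only; the keystream is unaffected. Decrypting the received ciphertext:
P[1]: T = 0x0, S = E(K, T) = 0x5; 0x5 ⊕ 0x5 = 0x0.
P[2]: T = 0x1, S = E(K, T) = 0x4; 0xA ⊕ 0x4 = 0xE.
Blocks that differ from the original plaintext: P[1].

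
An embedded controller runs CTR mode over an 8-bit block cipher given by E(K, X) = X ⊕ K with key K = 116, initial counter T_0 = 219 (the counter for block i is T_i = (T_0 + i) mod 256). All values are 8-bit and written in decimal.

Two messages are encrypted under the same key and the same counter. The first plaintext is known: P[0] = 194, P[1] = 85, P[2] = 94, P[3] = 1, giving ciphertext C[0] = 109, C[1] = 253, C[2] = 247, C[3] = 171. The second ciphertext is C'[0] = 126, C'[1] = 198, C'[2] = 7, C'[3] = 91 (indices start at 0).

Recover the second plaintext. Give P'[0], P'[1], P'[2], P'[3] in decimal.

P'[0] = 209, P'[1] = 110, P'[2] = 174, P'[3] = 241

In CTR with a reused counter, both messages share the same keystream S_i, so C_i ⊕ C'_i = P_i ⊕ P'_i and thus P'_i = P_i ⊕ C_i ⊕ C'_i.
P'[0]: 194 ⊕ 109 ⊕ 126 = 209.
P'[1]: 85 ⊕ 253 ⊕ 198 = 110.
P'[2]: 94 ⊕ 247 ⊕ 7 = 174.
P'[3]: 1 ⊕ 171 ⊕ 91 = 241.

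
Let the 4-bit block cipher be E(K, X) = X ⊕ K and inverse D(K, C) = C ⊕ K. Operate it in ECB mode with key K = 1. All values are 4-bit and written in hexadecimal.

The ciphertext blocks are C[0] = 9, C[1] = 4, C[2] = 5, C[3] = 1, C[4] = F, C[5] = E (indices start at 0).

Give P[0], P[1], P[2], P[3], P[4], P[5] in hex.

P[0] = 8, P[1] = 5, P[2] = 4, P[3] = 0, P[4] = E, P[5] = F

ECB decryption: P_i = D(K, C_i).
P[0]: D(K, 9) = 8.
P[1]: D(K, 4) = 5.
P[2]: D(K, 5) = 4.
P[3]: D(K, 1) = 0.
P[4]: D(K, F) = E.
P[5]: D(K, E) = F.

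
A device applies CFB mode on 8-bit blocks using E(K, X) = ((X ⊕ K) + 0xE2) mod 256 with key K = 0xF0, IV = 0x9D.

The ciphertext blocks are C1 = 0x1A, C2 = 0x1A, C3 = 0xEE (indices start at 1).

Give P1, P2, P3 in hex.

P1 = 0x55, P2 = 0xD6, P3 = 0x22

CFB decryption: P_i = C_i ⊕ E(K, C_{i−1}), with C_{0} = IV.
P1: E(K, 0x9D) = 0x4F; 0x1A ⊕ 0x4F = 0x55.
P2: E(K, 0x1A) = 0xCC; 0x1A ⊕ 0xCC = 0xD6.
P3: E(K, 0x1A) = 0xCC; 0xEE ⊕ 0xCC = 0x22.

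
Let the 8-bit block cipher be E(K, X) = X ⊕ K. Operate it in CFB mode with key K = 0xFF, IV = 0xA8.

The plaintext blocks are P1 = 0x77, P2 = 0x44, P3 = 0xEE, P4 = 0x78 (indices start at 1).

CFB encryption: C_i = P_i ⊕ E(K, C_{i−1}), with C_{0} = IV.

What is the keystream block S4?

C1: E(K, 0xA8) = 0x57; 0x77 ⊕ 0x57 = 0x20.
C2: E(K, 0x20) = 0xDF; 0x44 ⊕ 0xDF = 0x9B.
C3: E(K, 0x9B) = 0x64; 0xEE ⊕ 0x64 = 0x8A.
C4: E(K, 0x8A) = 0x75; 0x78 ⊕ 0x75 = 0x0D.
So S4 = 0x75.

0x75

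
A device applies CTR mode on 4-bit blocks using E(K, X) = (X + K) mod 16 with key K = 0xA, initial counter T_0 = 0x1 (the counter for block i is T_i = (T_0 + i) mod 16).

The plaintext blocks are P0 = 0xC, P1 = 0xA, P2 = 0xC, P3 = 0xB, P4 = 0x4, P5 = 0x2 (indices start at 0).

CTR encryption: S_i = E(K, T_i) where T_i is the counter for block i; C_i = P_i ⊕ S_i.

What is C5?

C0: T = 0x1, S = E(K, T) = 0xB; 0xC ⊕ 0xB = 0x7.
C1: T = 0x2, S = E(K, T) = 0xC; 0xA ⊕ 0xC = 0x6.
C2: T = 0x3, S = E(K, T) = 0xD; 0xC ⊕ 0xD = 0x1.
C3: T = 0x4, S = E(K, T) = 0xE; 0xB ⊕ 0xE = 0x5.
C4: T = 0x5, S = E(K, T) = 0xF; 0x4 ⊕ 0xF = 0xB.
C5: T = 0x6, S = E(K, T) = 0x0; 0x2 ⊕ 0x0 = 0x2.

C5 = 0x2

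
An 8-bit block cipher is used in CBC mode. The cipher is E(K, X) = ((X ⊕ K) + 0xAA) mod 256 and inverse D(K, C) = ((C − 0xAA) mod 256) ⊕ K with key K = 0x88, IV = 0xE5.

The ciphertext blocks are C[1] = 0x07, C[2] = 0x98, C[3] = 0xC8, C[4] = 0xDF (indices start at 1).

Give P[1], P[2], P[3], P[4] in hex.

P[1] = 0x30, P[2] = 0x61, P[3] = 0x0E, P[4] = 0x75

CBC decryption: P_i = D(K, C_i) ⊕ C_{i−1}, with C_{0} = IV.
P[1]: D(K, 0x07) = 0xD5; 0xD5 ⊕ 0xE5 = 0x30.
P[2]: D(K, 0x98) = 0x66; 0x66 ⊕ 0x07 = 0x61.
P[3]: D(K, 0xC8) = 0x96; 0x96 ⊕ 0x98 = 0x0E.
P[4]: D(K, 0xDF) = 0xBD; 0xBD ⊕ 0xC8 = 0x75.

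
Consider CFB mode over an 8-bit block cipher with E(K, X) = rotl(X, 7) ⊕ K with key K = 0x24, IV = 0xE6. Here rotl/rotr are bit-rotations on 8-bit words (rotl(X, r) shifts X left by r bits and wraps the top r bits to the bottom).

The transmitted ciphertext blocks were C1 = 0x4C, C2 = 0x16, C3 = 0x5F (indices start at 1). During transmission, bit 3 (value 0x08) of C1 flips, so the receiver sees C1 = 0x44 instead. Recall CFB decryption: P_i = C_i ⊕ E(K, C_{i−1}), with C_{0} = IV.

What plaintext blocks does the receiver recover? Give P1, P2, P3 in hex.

P1 = 0x13, P2 = 0x10, P3 = 0x70

Only C1 changed, to 0x44. In CFB, a change in C_i flips the same bit in P_i and garbles P_{i+1}. Decrypting the received ciphertext:
P1: E(K, 0xE6) = 0x57; 0x44 ⊕ 0x57 = 0x13.
P2: E(K, 0x44) = 0x06; 0x16 ⊕ 0x06 = 0x10.
P3: E(K, 0x16) = 0x2F; 0x5F ⊕ 0x2F = 0x70.
Blocks that differ from the original plaintext: P1, P2.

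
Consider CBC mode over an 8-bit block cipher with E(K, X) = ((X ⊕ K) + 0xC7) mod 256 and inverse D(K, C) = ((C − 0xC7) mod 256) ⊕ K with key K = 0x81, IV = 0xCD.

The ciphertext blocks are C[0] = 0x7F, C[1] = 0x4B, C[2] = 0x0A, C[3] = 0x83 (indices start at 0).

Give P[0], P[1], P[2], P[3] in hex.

CBC decryption: P_i = D(K, C_i) ⊕ C_{i−1}, with C_{−1} = IV.
P[0]: D(K, 0x7F) = 0x39; 0x39 ⊕ 0xCD = 0xF4.
P[1]: D(K, 0x4B) = 0x05; 0x05 ⊕ 0x7F = 0x7A.
P[2]: D(K, 0x0A) = 0xC2; 0xC2 ⊕ 0x4B = 0x89.
P[3]: D(K, 0x83) = 0x3D; 0x3D ⊕ 0x0A = 0x37.

P[0] = 0xF4, P[1] = 0x7A, P[2] = 0x89, P[3] = 0x37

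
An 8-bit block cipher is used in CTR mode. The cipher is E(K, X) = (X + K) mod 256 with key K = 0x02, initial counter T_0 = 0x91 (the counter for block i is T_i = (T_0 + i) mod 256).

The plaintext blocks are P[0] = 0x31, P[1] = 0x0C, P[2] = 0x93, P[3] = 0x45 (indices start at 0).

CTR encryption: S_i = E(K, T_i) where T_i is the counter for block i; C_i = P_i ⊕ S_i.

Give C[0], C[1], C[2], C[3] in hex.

C[0] = 0xA2, C[1] = 0x98, C[2] = 0x06, C[3] = 0xD3

C[0]: T = 0x91, S = E(K, T) = 0x93; 0x31 ⊕ 0x93 = 0xA2.
C[1]: T = 0x92, S = E(K, T) = 0x94; 0x0C ⊕ 0x94 = 0x98.
C[2]: T = 0x93, S = E(K, T) = 0x95; 0x93 ⊕ 0x95 = 0x06.
C[3]: T = 0x94, S = E(K, T) = 0x96; 0x45 ⊕ 0x96 = 0xD3.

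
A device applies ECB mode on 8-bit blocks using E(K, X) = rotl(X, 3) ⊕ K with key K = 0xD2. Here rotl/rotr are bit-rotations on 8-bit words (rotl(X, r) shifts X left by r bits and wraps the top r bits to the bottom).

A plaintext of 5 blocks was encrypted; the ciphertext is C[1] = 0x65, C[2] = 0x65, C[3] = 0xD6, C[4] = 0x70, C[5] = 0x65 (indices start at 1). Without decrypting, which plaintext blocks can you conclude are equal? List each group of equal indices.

ECB encrypts each block independently with the same key, so equal ciphertext blocks imply equal plaintext blocks.
C[1] = C[2] = C[5] = 0x65, so P[1] = P[2] = P[5].

P[1] = P[2] = P[5]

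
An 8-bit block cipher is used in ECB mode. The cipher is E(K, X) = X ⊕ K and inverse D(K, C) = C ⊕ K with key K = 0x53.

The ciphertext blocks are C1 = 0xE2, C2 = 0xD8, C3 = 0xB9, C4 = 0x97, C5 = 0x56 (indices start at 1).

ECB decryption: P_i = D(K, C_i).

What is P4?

P4: D(K, 0x97) = 0xC4.

P4 = 0xC4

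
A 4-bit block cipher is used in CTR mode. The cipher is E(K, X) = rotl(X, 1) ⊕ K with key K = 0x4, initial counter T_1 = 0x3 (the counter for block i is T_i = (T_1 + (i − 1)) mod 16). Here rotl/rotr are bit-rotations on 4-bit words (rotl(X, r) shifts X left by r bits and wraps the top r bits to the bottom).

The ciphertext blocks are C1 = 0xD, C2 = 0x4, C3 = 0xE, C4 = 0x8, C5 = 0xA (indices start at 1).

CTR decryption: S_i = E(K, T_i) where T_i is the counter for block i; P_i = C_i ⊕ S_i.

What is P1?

P1: T = 0x3, S = E(K, T) = 0x2; 0xD ⊕ 0x2 = 0xF.

P1 = 0xF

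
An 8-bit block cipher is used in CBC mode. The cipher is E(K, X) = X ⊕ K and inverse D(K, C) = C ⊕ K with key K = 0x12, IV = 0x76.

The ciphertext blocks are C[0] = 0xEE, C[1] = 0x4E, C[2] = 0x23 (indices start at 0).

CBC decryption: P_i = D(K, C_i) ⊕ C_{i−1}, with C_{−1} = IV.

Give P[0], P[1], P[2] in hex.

P[0]: D(K, 0xEE) = 0xFC; 0xFC ⊕ 0x76 = 0x8A.
P[1]: D(K, 0x4E) = 0x5C; 0x5C ⊕ 0xEE = 0xB2.
P[2]: D(K, 0x23) = 0x31; 0x31 ⊕ 0x4E = 0x7F.

P[0] = 0x8A, P[1] = 0xB2, P[2] = 0x7F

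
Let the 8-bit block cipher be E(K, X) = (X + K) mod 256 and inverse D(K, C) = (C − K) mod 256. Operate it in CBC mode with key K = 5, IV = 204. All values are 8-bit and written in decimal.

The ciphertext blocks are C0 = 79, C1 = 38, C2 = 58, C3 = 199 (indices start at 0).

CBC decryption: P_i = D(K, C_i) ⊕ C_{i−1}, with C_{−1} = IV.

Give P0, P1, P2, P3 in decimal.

P0: D(K, 79) = 74; 74 ⊕ 204 = 134.
P1: D(K, 38) = 33; 33 ⊕ 79 = 110.
P2: D(K, 58) = 53; 53 ⊕ 38 = 19.
P3: D(K, 199) = 194; 194 ⊕ 58 = 248.

P0 = 134, P1 = 110, P2 = 19, P3 = 248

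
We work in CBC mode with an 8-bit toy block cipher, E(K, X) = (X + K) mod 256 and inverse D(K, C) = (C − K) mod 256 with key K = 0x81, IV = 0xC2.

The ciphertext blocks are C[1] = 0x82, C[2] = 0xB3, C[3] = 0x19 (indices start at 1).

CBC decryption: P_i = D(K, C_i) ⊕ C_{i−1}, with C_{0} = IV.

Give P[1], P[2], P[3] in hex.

P[1]: D(K, 0x82) = 0x01; 0x01 ⊕ 0xC2 = 0xC3.
P[2]: D(K, 0xB3) = 0x32; 0x32 ⊕ 0x82 = 0xB0.
P[3]: D(K, 0x19) = 0x98; 0x98 ⊕ 0xB3 = 0x2B.

P[1] = 0xC3, P[2] = 0xB0, P[3] = 0x2B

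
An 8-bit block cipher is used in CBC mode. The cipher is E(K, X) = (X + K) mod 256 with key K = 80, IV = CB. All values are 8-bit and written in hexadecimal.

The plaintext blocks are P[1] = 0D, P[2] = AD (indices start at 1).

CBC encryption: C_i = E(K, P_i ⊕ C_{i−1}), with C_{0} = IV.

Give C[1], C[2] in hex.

C[1]: P[1] ⊕ CB = C6; E(K, C6) = 46.
C[2]: P[2] ⊕ 46 = EB; E(K, EB) = 6B.

C[1] = 46, C[2] = 6B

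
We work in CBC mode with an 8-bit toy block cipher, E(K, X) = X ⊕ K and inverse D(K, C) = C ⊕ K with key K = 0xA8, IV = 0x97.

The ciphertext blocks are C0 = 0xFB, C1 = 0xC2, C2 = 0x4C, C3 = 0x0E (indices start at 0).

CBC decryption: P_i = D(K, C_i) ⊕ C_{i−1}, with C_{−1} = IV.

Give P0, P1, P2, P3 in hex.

P0: D(K, 0xFB) = 0x53; 0x53 ⊕ 0x97 = 0xC4.
P1: D(K, 0xC2) = 0x6A; 0x6A ⊕ 0xFB = 0x91.
P2: D(K, 0x4C) = 0xE4; 0xE4 ⊕ 0xC2 = 0x26.
P3: D(K, 0x0E) = 0xA6; 0xA6 ⊕ 0x4C = 0xEA.

P0 = 0xC4, P1 = 0x91, P2 = 0x26, P3 = 0xEA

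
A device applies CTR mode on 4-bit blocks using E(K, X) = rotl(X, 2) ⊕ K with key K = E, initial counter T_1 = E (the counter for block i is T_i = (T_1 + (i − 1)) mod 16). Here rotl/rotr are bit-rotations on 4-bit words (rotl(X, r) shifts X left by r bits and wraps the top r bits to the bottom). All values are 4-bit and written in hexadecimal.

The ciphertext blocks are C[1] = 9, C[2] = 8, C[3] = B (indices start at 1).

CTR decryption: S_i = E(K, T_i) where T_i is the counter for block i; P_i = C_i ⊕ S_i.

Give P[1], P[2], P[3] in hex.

P[1]: T = E, S = E(K, T) = 5; 9 ⊕ 5 = C.
P[2]: T = F, S = E(K, T) = 1; 8 ⊕ 1 = 9.
P[3]: T = 0, S = E(K, T) = E; B ⊕ E = 5.

P[1] = C, P[2] = 9, P[3] = 5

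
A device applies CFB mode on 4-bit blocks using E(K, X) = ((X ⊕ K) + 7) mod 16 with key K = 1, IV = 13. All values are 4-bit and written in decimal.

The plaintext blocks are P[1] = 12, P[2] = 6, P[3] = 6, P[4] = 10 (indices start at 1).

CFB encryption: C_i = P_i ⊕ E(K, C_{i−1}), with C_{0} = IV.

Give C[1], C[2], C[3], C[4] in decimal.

C[1] = 15, C[2] = 3, C[3] = 15, C[4] = 15

C[1]: E(K, 13) = 3; 12 ⊕ 3 = 15.
C[2]: E(K, 15) = 5; 6 ⊕ 5 = 3.
C[3]: E(K, 3) = 9; 6 ⊕ 9 = 15.
C[4]: E(K, 15) = 5; 10 ⊕ 5 = 15.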